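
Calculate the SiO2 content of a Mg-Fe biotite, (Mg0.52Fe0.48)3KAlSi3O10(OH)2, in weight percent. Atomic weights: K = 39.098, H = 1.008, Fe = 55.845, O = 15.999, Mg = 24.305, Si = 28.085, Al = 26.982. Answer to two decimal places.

M((Mg0.52Fe0.48)3KAlSi3O10(OH)2) = 462.672 g/mol; M(SiO2) = 60.083 g/mol.
Moles SiO2 per formula unit = 3 Si ÷ 1 = 3.0000.
SiO2 fraction = (3.0000 × 60.083) / 462.672 = 180.249/462.672 = 0.3896.

38.96 wt%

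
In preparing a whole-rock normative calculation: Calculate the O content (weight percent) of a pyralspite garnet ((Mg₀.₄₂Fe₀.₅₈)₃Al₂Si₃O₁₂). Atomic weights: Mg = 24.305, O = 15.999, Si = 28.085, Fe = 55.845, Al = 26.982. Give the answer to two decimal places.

M((Mg₀.₄₂Fe₀.₅₈)₃Al₂Si₃O₁₂) = 458.002 g/mol.
O contributes 12 × 15.999 = 191.988 g per mole.
191.988/458.002 = 0.4192 → 41.92%.

41.92 weight percent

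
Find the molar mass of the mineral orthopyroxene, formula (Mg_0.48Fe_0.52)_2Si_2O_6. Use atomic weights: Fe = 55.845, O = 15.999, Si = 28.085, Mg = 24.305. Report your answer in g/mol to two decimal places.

233.58 g/mol

Mg: 0.96 × 24.305 = 23.3328
Fe: 1.04 × 55.845 = 58.0788
Si: 2 × 28.085 = 56.1700
O: 6 × 15.999 = 95.9940
Summing the contributions gives the formula mass.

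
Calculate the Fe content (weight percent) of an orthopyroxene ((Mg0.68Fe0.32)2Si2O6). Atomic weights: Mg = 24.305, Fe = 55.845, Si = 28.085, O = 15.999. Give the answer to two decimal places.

M((Mg0.68Fe0.32)2Si2O6) = 220.960 g/mol.
Fe contributes 0.64 × 55.845 = 35.741 g per mole.
35.741/220.960 = 0.1618 → 16.18%.

16.18 weight percent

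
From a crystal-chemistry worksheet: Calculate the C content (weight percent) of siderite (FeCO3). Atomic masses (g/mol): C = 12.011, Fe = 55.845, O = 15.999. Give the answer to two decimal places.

10.37 weight percent

M(FeCO3) = 115.853 g/mol.
C contributes 1 × 12.011 = 12.011 g per mole.
12.011/115.853 = 0.1037 → 10.37%.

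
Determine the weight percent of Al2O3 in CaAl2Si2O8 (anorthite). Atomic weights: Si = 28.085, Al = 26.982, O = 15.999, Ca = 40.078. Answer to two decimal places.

Molar mass of CaAl2Si2O8 = 1·40.078 + 2·26.982 + 2·28.085 + 8·15.999 = 278.204 g/mol.
Each formula unit contains 2 Al, equivalent to 2/2 = 1.0000 mol Al2O3.
M(Al2O3) = 2×26.982 + 3×15.999 = 101.961 g/mol.
Mass of Al2O3 per formula unit = 1.0000 × 101.961 = 101.961 g.
Al2O3 wt% = 101.961 / 278.204 × 100 = 36.65%.

36.65 wt%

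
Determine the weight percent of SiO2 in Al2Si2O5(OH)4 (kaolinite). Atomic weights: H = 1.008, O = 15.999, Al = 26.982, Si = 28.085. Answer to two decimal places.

46.55 wt%

M(Al2Si2O5(OH)4) = 258.157 g/mol; M(SiO2) = 60.083 g/mol.
Moles SiO2 per formula unit = 2 Si ÷ 1 = 2.0000.
SiO2 fraction = (2.0000 × 60.083) / 258.157 = 120.166/258.157 = 0.4655.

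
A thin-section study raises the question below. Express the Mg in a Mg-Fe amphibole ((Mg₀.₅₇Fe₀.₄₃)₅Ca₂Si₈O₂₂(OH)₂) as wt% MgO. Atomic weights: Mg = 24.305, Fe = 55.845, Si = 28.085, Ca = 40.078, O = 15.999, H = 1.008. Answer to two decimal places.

13.05 wt%

Formula mass = 880.164 g/mol.
2.85 Mg → 2.8500 mol MgO per formula unit; M(MgO) = 40.304, so MgO mass = 114.866 g.
114.866/880.164 × 100 = 13.05 wt%.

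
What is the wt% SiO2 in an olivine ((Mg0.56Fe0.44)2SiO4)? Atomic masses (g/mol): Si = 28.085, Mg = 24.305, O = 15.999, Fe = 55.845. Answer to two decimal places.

35.67 wt%

M((Mg0.56Fe0.44)2SiO4) = 168.446 g/mol; M(SiO2) = 60.083 g/mol.
Moles SiO2 per formula unit = 1 Si ÷ 1 = 1.0000.
SiO2 fraction = (1.0000 × 60.083) / 168.446 = 60.083/168.446 = 0.3567.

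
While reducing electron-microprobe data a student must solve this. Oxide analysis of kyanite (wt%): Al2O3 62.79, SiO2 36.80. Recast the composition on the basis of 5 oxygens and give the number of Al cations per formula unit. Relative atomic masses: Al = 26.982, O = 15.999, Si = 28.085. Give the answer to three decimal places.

2.004 Al apfu

Al2O3 (M=101.961): mol = 0.61582; Al = 1.23164, O = 1.84746.
SiO2 (M=60.083): mol = 0.61249; Si = 0.61249, O = 1.22498.
ΣO = 3.07244; factor = 5/ΣO = 1.62737.
Al apfu = 1.23164 × 1.62737 = 2.004.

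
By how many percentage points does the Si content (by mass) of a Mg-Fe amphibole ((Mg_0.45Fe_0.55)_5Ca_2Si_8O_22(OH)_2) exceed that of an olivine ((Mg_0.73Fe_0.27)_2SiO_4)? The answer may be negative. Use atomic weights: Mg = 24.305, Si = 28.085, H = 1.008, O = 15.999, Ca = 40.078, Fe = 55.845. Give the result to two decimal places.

7.18 percentage points

First mineral: 224.680 g Si in 899.088 g formula = 24.99 wt% Si.
Second mineral: 28.085 g Si in 157.723 g formula = 17.81 wt% Si.
24.99% − 17.81% gives a difference of 7.18 percentage points.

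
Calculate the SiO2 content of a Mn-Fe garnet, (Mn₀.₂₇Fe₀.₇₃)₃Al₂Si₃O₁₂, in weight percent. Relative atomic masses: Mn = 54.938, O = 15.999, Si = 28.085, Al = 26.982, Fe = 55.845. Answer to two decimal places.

36.27 wt%

M((Mn₀.₂₇Fe₀.₇₃)₃Al₂Si₃O₁₂) = 497.007 g/mol; M(SiO2) = 60.083 g/mol.
Moles SiO2 per formula unit = 3 Si ÷ 1 = 3.0000.
SiO2 fraction = (3.0000 × 60.083) / 497.007 = 180.249/497.007 = 0.3627.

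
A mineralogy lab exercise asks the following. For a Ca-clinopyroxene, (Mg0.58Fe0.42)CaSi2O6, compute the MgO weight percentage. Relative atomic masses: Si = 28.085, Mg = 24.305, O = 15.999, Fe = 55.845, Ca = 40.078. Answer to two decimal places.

Formula mass = 229.794 g/mol.
0.58 Mg → 0.5800 mol MgO per formula unit; M(MgO) = 40.304, so MgO mass = 23.376 g.
23.376/229.794 × 100 = 10.17 wt%.

10.17 wt%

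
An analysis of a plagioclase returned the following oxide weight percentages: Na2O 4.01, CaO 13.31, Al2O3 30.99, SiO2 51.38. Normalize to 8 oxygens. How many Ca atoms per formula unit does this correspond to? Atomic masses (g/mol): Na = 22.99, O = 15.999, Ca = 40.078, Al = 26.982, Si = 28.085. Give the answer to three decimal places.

Na2O (M=61.979): mol = 0.06470; Na = 0.12940, O = 0.06470.
CaO (M=56.077): mol = 0.23735; Ca = 0.23735, O = 0.23735.
Al2O3 (M=101.961): mol = 0.30394; Al = 0.60788, O = 0.91182.
SiO2 (M=60.083): mol = 0.85515; Si = 0.85515, O = 1.71030.
ΣO = 2.92417; factor = 8/ΣO = 2.73582.
Ca apfu = 0.23735 × 2.73582 = 0.649.

0.649 Ca apfu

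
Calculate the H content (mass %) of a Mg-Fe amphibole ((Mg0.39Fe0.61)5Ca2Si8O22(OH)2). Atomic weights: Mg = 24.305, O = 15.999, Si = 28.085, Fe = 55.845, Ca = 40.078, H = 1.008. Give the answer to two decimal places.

Formula mass = 1.95×24.305 + 3.05×55.845 + 2×40.078 + 8×28.085 + 24×15.999 + 2×1.008 = 908.550 g/mol, of which 2.016 g is H.
So H makes up 2.016/908.550 = 0.0022 of the mass, i.e. 0.22%.

0.22 mass %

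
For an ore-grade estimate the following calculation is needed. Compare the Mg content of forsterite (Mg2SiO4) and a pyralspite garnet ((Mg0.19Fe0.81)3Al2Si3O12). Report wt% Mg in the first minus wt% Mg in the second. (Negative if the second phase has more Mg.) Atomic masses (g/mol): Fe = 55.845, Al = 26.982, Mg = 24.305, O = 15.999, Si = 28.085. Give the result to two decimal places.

31.66 percentage points

Mg in Mg2SiO4: molar mass 140.691 g/mol; 2×24.305 = 48.610 g → 34.55 wt%.
Mg in (Mg0.19Fe0.81)3Al2Si3O12: molar mass 479.764 g/mol; 0.57×24.305 = 13.854 g → 2.89 wt%.
Difference = 34.55 − 2.89 = 31.66 percentage points.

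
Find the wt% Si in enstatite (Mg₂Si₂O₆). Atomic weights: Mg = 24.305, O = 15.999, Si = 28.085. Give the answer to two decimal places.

Molar mass of Mg₂Si₂O₆: 2×24.305 + 2×28.085 + 6×15.999 = 200.774 g/mol.
Mass of Si per formula unit: 2 × 28.085 = 56.170 g.
Weight fraction Si = 56.170 / 200.774 = 0.2798.

27.98 wt%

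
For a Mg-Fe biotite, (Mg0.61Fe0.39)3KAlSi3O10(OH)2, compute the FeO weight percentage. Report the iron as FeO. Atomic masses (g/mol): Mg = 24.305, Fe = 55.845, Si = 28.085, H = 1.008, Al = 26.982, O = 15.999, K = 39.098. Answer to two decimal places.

18.51 wt%

M((Mg0.61Fe0.39)3KAlSi3O10(OH)2) = 454.156 g/mol; M(FeO) = 71.844 g/mol.
Moles FeO per formula unit = 1.17 Fe ÷ 1 = 1.1700.
FeO fraction = (1.1700 × 71.844) / 454.156 = 84.057/454.156 = 0.1851.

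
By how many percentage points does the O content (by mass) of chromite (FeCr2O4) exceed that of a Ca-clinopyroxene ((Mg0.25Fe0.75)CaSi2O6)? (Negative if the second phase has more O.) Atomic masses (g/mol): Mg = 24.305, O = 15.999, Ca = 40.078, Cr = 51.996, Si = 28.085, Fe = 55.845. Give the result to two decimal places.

O in FeCr2O4: molar mass 223.833 g/mol; 4×15.999 = 63.996 g → 28.59 wt%.
O in (Mg0.25Fe0.75)CaSi2O6: molar mass 240.202 g/mol; 6×15.999 = 95.994 g → 39.96 wt%.
Difference = 28.59 − 39.96 = -11.37 percentage points.

-11.37 percentage points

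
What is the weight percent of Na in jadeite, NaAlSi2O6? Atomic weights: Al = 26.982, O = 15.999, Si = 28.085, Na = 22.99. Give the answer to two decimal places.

M(NaAlSi2O6) = 202.136 g/mol.
Na contributes 1 × 22.99 = 22.990 g per mole.
22.990/202.136 = 0.1137 → 11.37%.

11.37 mass %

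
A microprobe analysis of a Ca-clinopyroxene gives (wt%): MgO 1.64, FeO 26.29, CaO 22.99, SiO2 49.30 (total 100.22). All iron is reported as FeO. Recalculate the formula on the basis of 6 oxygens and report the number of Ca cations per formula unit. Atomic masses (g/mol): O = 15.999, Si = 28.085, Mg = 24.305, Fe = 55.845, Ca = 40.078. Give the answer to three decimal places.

1.001 Ca apfu

MgO (M=40.304): mol = 0.04069; Mg = 0.04069, O = 0.04069.
FeO (M=71.844): mol = 0.36593; Fe = 0.36593, O = 0.36593.
CaO (M=56.077): mol = 0.40997; Ca = 0.40997, O = 0.40997.
SiO2 (M=60.083): mol = 0.82053; Si = 0.82053, O = 1.64106.
ΣO = 2.45765; factor = 6/ΣO = 2.44136.
Ca apfu = 0.40997 × 2.44136 = 1.001.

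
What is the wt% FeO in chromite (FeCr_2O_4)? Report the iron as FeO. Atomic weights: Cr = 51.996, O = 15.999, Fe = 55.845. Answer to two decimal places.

32.10 wt%

M(FeCr_2O_4) = 223.833 g/mol; M(FeO) = 71.844 g/mol.
Moles FeO per formula unit = 1 Fe ÷ 1 = 1.0000.
FeO fraction = (1.0000 × 71.844) / 223.833 = 71.844/223.833 = 0.3210.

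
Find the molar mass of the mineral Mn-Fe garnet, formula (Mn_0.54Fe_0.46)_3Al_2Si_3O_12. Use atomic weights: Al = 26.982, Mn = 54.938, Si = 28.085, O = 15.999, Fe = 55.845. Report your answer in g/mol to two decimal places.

M = 1.62(54.938) + 1.38(55.845) + 2(26.982) + 3(28.085) + 12(15.999)

496.27 g/mol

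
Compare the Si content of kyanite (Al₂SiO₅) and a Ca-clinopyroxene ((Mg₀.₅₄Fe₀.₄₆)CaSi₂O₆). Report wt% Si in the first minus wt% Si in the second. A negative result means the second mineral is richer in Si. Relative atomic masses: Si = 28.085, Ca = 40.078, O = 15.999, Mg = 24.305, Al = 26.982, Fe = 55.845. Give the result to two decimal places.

-6.98 percentage points

First mineral: 28.085 g Si in 162.044 g formula = 17.33 wt% Si.
Second mineral: 56.170 g Si in 231.055 g formula = 24.31 wt% Si.
17.33% − 24.31% gives a difference of -6.98 percentage points.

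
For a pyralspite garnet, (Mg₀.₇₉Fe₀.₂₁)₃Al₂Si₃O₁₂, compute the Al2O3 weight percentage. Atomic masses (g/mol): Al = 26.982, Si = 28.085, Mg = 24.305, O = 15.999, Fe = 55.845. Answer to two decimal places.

24.10 wt%

M((Mg₀.₇₉Fe₀.₂₁)₃Al₂Si₃O₁₂) = 422.992 g/mol; M(Al2O3) = 101.961 g/mol.
Moles Al2O3 per formula unit = 2 Al ÷ 2 = 1.0000.
Al2O3 fraction = (1.0000 × 101.961) / 422.992 = 101.961/422.992 = 0.2410.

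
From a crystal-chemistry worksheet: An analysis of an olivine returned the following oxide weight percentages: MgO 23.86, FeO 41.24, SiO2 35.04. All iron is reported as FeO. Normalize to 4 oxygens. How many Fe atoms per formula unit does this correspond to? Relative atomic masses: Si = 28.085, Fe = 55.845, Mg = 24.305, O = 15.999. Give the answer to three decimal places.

MgO (M=40.304): mol = 0.59200; Mg = 0.59200, O = 0.59200.
FeO (M=71.844): mol = 0.57402; Fe = 0.57402, O = 0.57402.
SiO2 (M=60.083): mol = 0.58319; Si = 0.58319, O = 1.16638.
ΣO = 2.33240; factor = 4/ΣO = 1.71497.
Fe apfu = 0.57402 × 1.71497 = 0.984.

0.984 Fe apfu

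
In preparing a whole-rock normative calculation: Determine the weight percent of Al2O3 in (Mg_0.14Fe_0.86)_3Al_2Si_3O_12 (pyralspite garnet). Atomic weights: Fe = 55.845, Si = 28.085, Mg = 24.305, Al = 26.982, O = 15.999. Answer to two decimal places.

Molar mass of (Mg_0.14Fe_0.86)_3Al_2Si_3O_12 = 0.42·24.305 + 2.58·55.845 + 2·26.982 + 3·28.085 + 12·15.999 = 484.495 g/mol.
Each formula unit contains 2 Al, equivalent to 2/2 = 1.0000 mol Al2O3.
M(Al2O3) = 2×26.982 + 3×15.999 = 101.961 g/mol.
Mass of Al2O3 per formula unit = 1.0000 × 101.961 = 101.961 g.
Al2O3 wt% = 101.961 / 484.495 × 100 = 21.04%.

21.04 wt%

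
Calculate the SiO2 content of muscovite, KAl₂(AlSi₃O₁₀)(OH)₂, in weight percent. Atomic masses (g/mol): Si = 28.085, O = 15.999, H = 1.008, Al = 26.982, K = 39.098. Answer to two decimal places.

45.25 wt%

M(KAl₂(AlSi₃O₁₀)(OH)₂) = 398.303 g/mol; M(SiO2) = 60.083 g/mol.
Moles SiO2 per formula unit = 3 Si ÷ 1 = 3.0000.
SiO2 fraction = (3.0000 × 60.083) / 398.303 = 180.249/398.303 = 0.4525.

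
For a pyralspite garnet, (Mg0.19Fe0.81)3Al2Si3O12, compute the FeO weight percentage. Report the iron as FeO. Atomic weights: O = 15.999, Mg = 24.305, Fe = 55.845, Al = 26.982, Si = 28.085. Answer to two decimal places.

36.39 wt%

M((Mg0.19Fe0.81)3Al2Si3O12) = 479.764 g/mol; M(FeO) = 71.844 g/mol.
Moles FeO per formula unit = 2.43 Fe ÷ 1 = 2.4300.
FeO fraction = (2.4300 × 71.844) / 479.764 = 174.581/479.764 = 0.3639.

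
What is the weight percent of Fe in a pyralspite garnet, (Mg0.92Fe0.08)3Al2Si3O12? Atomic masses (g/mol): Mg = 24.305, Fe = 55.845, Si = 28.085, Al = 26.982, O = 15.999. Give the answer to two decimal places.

Formula mass = 2.76·24.305 + 0.24·55.845 + 2·26.982 + 3·28.085 + 12·15.999 = 410.692 g/mol, of which 13.403 g is Fe.
So Fe makes up 13.403/410.692 = 0.0326 of the mass, i.e. 3.26%.

3.26 weight percent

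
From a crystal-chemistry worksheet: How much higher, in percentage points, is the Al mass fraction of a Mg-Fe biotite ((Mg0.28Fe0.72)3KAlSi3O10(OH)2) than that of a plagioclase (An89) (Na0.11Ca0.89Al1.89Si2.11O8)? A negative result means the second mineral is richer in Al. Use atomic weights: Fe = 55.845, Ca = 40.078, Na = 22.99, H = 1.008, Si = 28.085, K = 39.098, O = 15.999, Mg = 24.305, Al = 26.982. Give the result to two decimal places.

-12.89 percentage points

M((Mg0.28Fe0.72)3KAlSi3O10(OH)2) = 485.380 g/mol, so wt% Al = 26.982/485.380 × 100 = 5.56%.
M(Na0.11Ca0.89Al1.89Si2.11O8) = 276.446 g/mol, so wt% Al = 50.996/276.446 × 100 = 18.45%.
5.56 − 18.45 = -12.89 pp.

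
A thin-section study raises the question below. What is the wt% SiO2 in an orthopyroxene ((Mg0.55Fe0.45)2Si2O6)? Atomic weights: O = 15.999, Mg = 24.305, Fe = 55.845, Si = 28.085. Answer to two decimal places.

52.44 wt%

Molar mass of (Mg0.55Fe0.45)2Si2O6 = 1.10·24.305 + 0.90·55.845 + 2·28.085 + 6·15.999 = 229.160 g/mol.
Each formula unit contains 2 Si, equivalent to 2/1 = 2.0000 mol SiO2.
M(SiO2) = 1×28.085 + 2×15.999 = 60.083 g/mol.
Mass of SiO2 per formula unit = 2.0000 × 60.083 = 120.166 g.
SiO2 wt% = 120.166 / 229.160 × 100 = 52.44%.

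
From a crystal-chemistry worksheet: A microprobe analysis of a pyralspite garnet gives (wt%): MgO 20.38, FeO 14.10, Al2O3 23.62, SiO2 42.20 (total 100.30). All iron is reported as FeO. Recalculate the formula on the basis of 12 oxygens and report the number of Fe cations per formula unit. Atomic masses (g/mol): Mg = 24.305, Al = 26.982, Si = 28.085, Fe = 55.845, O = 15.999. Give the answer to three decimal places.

20.38 wt% MgO ÷ 40.304 g/mol = 0.50566 mol, giving 0.50566 Mg and 0.50566 O.
14.10 wt% FeO ÷ 71.844 g/mol = 0.19626 mol, giving 0.19626 Fe and 0.19626 O.
23.62 wt% Al2O3 ÷ 101.961 g/mol = 0.23166 mol, giving 0.46332 Al and 0.69498 O.
42.20 wt% SiO2 ÷ 60.083 g/mol = 0.70236 mol, giving 0.70236 Si and 1.40472 O.
Oxygen sums to 2.80162; scaling by 12/2.80162 = 4.28324 puts the formula on 12 O.
Fe: 0.19626 × 4.28324 = 0.841 atoms per formula unit.

0.841 Fe apfu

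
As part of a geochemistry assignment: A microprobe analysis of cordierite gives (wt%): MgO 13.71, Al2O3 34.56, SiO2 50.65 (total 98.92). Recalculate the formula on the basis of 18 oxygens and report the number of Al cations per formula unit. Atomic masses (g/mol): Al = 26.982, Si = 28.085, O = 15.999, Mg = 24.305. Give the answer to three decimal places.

4.010 Al apfu

MgO (M=40.304): mol = 0.34016; Mg = 0.34016, O = 0.34016.
Al2O3 (M=101.961): mol = 0.33895; Al = 0.67790, O = 1.01685.
SiO2 (M=60.083): mol = 0.84300; Si = 0.84300, O = 1.68600.
ΣO = 3.04301; factor = 18/ΣO = 5.91520.
Al apfu = 0.67790 × 5.91520 = 4.010.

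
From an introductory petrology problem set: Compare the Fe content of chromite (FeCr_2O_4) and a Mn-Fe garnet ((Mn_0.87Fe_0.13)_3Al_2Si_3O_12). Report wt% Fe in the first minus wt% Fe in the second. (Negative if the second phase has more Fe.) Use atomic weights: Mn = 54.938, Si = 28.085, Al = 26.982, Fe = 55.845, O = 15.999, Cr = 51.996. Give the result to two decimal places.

M(FeCr_2O_4) = 223.833 g/mol, so wt% Fe = 55.845/223.833 × 100 = 24.95%.
M((Mn_0.87Fe_0.13)_3Al_2Si_3O_12) = 495.375 g/mol, so wt% Fe = 21.780/495.375 × 100 = 4.40%.
24.95 − 4.40 = 20.55 pp.

20.55 percentage points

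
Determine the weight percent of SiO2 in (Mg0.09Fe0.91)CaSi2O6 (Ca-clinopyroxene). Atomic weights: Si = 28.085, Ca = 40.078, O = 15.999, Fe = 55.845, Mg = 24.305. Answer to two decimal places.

M((Mg0.09Fe0.91)CaSi2O6) = 245.248 g/mol; M(SiO2) = 60.083 g/mol.
Moles SiO2 per formula unit = 2 Si ÷ 1 = 2.0000.
SiO2 fraction = (2.0000 × 60.083) / 245.248 = 120.166/245.248 = 0.4900.

49.00 wt%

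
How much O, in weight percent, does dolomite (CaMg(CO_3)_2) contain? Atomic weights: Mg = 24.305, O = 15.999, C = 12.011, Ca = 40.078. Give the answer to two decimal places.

M(CaMg(CO_3)_2) = 184.399 g/mol.
O contributes 6 × 15.999 = 95.994 g per mole.
95.994/184.399 = 0.5206 → 52.06%.

52.06 weight percent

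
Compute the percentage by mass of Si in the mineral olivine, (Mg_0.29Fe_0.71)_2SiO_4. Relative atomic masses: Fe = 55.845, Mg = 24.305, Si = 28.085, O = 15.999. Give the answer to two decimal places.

Molar mass of (Mg_0.29Fe_0.71)_2SiO_4: 0.58×24.305 + 1.42×55.845 + 1×28.085 + 4×15.999 = 185.478 g/mol.
Mass of Si per formula unit: 1 × 28.085 = 28.085 g.
Weight fraction Si = 28.085 / 185.478 = 0.1514.

15.14 mass %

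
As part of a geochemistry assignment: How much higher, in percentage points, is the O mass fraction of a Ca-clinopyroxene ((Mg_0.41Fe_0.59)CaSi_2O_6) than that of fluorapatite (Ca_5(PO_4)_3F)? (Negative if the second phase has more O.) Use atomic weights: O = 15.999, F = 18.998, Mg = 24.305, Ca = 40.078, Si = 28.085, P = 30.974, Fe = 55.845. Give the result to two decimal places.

First mineral: 95.994 g O in 235.156 g formula = 40.82 wt% O.
Second mineral: 191.988 g O in 504.298 g formula = 38.07 wt% O.
40.82% − 38.07% gives a difference of 2.75 percentage points.

2.75 percentage points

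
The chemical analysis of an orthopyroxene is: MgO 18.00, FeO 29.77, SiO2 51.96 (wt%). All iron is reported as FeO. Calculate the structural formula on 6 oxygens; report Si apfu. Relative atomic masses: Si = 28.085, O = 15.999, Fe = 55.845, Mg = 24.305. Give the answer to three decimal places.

MgO: 18.00/40.304 = 0.44661 mol → 0.44661 mol Mg, 0.44661 mol O.
FeO: 29.77/71.844 = 0.41437 mol → 0.41437 mol Fe, 0.41437 mol O.
SiO2: 51.96/60.083 = 0.86480 mol → 0.86480 mol Si, 1.72960 mol O.
Total oxygen = 2.59058 mol. Normalization factor = 6/2.59058 = 2.31608.
Si per 6 O = 0.86480 × 2.31608 = 2.003.

2.003 Si apfu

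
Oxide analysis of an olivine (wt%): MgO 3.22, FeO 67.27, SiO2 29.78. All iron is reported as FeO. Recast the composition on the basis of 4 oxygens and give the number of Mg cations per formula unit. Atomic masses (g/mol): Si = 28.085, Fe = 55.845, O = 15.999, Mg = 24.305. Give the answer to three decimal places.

MgO: 3.22/40.304 = 0.07989 mol → 0.07989 mol Mg, 0.07989 mol O.
FeO: 67.27/71.844 = 0.93633 mol → 0.93633 mol Fe, 0.93633 mol O.
SiO2: 29.78/60.083 = 0.49565 mol → 0.49565 mol Si, 0.99130 mol O.
Total oxygen = 2.00752 mol. Normalization factor = 4/2.00752 = 1.99251.
Mg per 4 O = 0.07989 × 1.99251 = 0.159.

0.159 Mg apfu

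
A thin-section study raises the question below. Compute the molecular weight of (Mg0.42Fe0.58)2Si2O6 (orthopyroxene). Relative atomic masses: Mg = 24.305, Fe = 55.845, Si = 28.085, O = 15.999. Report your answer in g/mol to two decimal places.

The formula mass is the sum 0.84*24.305 + 1.16*55.845 + 2*28.085 + 6*15.999.

237.36 g/mol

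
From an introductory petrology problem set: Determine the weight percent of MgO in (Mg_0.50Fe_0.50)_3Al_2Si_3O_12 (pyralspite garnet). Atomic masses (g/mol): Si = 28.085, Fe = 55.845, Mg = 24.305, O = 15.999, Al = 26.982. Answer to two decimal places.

13.42 wt%

Formula mass = 450.432 g/mol.
1.50 Mg → 1.5000 mol MgO per formula unit; M(MgO) = 40.304, so MgO mass = 60.456 g.
60.456/450.432 × 100 = 13.42 wt%.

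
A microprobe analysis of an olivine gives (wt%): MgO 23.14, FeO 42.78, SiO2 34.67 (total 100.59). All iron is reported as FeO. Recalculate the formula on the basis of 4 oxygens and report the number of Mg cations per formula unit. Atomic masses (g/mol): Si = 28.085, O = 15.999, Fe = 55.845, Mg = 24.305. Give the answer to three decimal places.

MgO (M=40.304): mol = 0.57414; Mg = 0.57414, O = 0.57414.
FeO (M=71.844): mol = 0.59546; Fe = 0.59546, O = 0.59546.
SiO2 (M=60.083): mol = 0.57704; Si = 0.57704, O = 1.15408.
ΣO = 2.32368; factor = 4/ΣO = 1.72141.
Mg apfu = 0.57414 × 1.72141 = 0.988.

0.988 Mg apfu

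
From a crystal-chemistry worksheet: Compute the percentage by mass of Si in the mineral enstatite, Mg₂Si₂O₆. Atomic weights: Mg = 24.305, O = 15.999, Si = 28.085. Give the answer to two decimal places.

Molar mass of Mg₂Si₂O₆: 2·24.305 + 2·28.085 + 6·15.999 = 200.774 g/mol.
Mass of Si per formula unit: 2 × 28.085 = 56.170 g.
Weight fraction Si = 56.170 / 200.774 = 0.2798.

27.98 wt%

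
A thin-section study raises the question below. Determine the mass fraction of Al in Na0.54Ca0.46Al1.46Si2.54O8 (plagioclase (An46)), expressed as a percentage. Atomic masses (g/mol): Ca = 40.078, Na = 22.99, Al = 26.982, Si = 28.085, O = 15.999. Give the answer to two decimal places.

M(Na0.54Ca0.46Al1.46Si2.54O8) = 269.572 g/mol.
Al contributes 1.46 × 26.982 = 39.394 g per mole.
39.394/269.572 = 0.1461 → 14.61%.

14.61 wt%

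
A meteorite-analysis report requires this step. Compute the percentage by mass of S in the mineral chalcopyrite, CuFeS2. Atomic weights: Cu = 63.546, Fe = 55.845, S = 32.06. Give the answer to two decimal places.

34.94 weight percent

Molar mass of CuFeS2: 1×63.546 + 1×55.845 + 2×32.06 = 183.511 g/mol.
Mass of S per formula unit: 2 × 32.06 = 64.120 g.
Weight fraction S = 64.120 / 183.511 = 0.3494.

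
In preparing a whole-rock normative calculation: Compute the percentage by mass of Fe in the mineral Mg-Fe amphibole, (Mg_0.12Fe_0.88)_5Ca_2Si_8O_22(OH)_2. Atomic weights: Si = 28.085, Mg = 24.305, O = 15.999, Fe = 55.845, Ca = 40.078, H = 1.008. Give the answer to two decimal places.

25.83 mass %

Molar mass of (Mg_0.12Fe_0.88)_5Ca_2Si_8O_22(OH)_2: 0.60×24.305 + 4.40×55.845 + 2×40.078 + 8×28.085 + 24×15.999 + 2×1.008 = 951.129 g/mol.
Mass of Fe per formula unit: 4.40 × 55.845 = 245.718 g.
Weight fraction Fe = 245.718 / 951.129 = 0.2583.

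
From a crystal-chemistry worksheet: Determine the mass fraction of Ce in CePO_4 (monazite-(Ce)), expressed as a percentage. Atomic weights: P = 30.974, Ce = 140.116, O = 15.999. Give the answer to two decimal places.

M(CePO_4) = 235.086 g/mol.
Ce contributes 1 × 140.116 = 140.116 g per mole.
140.116/235.086 = 0.5960 → 59.60%.

59.60 mass %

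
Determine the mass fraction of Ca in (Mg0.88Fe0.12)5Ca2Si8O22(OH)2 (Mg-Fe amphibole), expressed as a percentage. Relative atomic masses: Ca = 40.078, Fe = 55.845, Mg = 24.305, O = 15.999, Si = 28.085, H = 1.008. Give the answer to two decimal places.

9.64 wt%

Molar mass of (Mg0.88Fe0.12)5Ca2Si8O22(OH)2: 4.40·24.305 + 0.60·55.845 + 2·40.078 + 8·28.085 + 24·15.999 + 2·1.008 = 831.277 g/mol.
Mass of Ca per formula unit: 2 × 40.078 = 80.156 g.
Weight fraction Ca = 80.156 / 831.277 = 0.0964.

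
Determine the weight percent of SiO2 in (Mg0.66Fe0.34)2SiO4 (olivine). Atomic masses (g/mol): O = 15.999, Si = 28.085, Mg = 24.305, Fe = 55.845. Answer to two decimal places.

M((Mg0.66Fe0.34)2SiO4) = 162.138 g/mol; M(SiO2) = 60.083 g/mol.
Moles SiO2 per formula unit = 1 Si ÷ 1 = 1.0000.
SiO2 fraction = (1.0000 × 60.083) / 162.138 = 60.083/162.138 = 0.3706.

37.06 wt%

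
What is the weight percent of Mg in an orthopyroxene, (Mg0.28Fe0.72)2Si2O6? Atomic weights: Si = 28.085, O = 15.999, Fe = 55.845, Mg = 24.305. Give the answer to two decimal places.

5.53 weight percent

M((Mg0.28Fe0.72)2Si2O6) = 246.192 g/mol.
Mg contributes 0.56 × 24.305 = 13.611 g per mole.
13.611/246.192 = 0.0553 → 5.53%.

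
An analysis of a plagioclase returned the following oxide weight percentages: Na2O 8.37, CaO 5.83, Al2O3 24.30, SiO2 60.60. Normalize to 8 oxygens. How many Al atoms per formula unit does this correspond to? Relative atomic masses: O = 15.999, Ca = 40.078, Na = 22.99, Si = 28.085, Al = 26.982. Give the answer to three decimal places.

Na2O: 8.37/61.979 = 0.13505 mol → 0.27010 mol Na, 0.13505 mol O.
CaO: 5.83/56.077 = 0.10396 mol → 0.10396 mol Ca, 0.10396 mol O.
Al2O3: 24.30/101.961 = 0.23833 mol → 0.47666 mol Al, 0.71499 mol O.
SiO2: 60.60/60.083 = 1.00860 mol → 1.00860 mol Si, 2.01720 mol O.
Total oxygen = 2.97120 mol. Normalization factor = 8/2.97120 = 2.69251.
Al per 8 O = 0.47666 × 2.69251 = 1.283.

1.283 Al apfu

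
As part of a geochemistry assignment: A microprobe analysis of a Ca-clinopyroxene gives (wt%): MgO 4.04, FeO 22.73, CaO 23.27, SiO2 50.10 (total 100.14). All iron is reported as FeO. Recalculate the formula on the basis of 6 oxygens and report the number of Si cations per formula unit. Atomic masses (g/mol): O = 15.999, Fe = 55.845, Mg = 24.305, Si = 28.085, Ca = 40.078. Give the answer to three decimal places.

2.002 Si apfu

MgO: 4.04/40.304 = 0.10024 mol → 0.10024 mol Mg, 0.10024 mol O.
FeO: 22.73/71.844 = 0.31638 mol → 0.31638 mol Fe, 0.31638 mol O.
CaO: 23.27/56.077 = 0.41497 mol → 0.41497 mol Ca, 0.41497 mol O.
SiO2: 50.10/60.083 = 0.83385 mol → 0.83385 mol Si, 1.66770 mol O.
Total oxygen = 2.49929 mol. Normalization factor = 6/2.49929 = 2.40068.
Si per 6 O = 0.83385 × 2.40068 = 2.002.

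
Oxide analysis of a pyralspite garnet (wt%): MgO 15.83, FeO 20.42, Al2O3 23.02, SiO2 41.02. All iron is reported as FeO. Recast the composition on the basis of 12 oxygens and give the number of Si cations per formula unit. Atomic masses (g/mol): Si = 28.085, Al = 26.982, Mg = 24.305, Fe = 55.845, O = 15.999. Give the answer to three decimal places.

15.83 wt% MgO ÷ 40.304 g/mol = 0.39276 mol, giving 0.39276 Mg and 0.39276 O.
20.42 wt% FeO ÷ 71.844 g/mol = 0.28423 mol, giving 0.28423 Fe and 0.28423 O.
23.02 wt% Al2O3 ÷ 101.961 g/mol = 0.22577 mol, giving 0.45154 Al and 0.67731 O.
41.02 wt% SiO2 ÷ 60.083 g/mol = 0.68272 mol, giving 0.68272 Si and 1.36544 O.
Oxygen sums to 2.71974; scaling by 12/2.71974 = 4.41219 puts the formula on 12 O.
Si: 0.68272 × 4.41219 = 3.012 atoms per formula unit.

3.012 Si apfu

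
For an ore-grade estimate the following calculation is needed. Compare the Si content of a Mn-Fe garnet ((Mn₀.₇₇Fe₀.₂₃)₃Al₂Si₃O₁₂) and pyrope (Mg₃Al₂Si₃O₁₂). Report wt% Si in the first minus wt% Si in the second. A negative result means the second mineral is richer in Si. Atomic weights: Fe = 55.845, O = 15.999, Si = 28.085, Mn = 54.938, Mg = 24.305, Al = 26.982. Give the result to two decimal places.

M((Mn₀.₇₇Fe₀.₂₃)₃Al₂Si₃O₁₂) = 495.647 g/mol, so wt% Si = 84.255/495.647 × 100 = 17.00%.
M(Mg₃Al₂Si₃O₁₂) = 403.122 g/mol, so wt% Si = 84.255/403.122 × 100 = 20.90%.
17.00 − 20.90 = -3.90 pp.

-3.90 percentage points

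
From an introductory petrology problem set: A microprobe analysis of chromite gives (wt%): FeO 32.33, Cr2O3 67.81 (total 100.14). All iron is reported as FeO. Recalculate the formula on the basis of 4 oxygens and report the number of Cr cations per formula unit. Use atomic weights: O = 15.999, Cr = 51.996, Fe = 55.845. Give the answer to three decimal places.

32.33 wt% FeO ÷ 71.844 g/mol = 0.45000 mol, giving 0.45000 Fe and 0.45000 O.
67.81 wt% Cr2O3 ÷ 151.989 g/mol = 0.44615 mol, giving 0.89230 Cr and 1.33845 O.
Oxygen sums to 1.78845; scaling by 4/1.78845 = 2.23657 puts the formula on 4 O.
Cr: 0.89230 × 2.23657 = 1.996 atoms per formula unit.

1.996 Cr apfu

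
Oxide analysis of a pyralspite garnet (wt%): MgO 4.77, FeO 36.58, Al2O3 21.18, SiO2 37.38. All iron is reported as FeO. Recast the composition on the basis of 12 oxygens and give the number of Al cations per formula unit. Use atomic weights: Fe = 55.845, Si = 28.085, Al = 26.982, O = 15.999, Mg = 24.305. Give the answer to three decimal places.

MgO: 4.77/40.304 = 0.11835 mol → 0.11835 mol Mg, 0.11835 mol O.
FeO: 36.58/71.844 = 0.50916 mol → 0.50916 mol Fe, 0.50916 mol O.
Al2O3: 21.18/101.961 = 0.20773 mol → 0.41546 mol Al, 0.62319 mol O.
SiO2: 37.38/60.083 = 0.62214 mol → 0.62214 mol Si, 1.24428 mol O.
Total oxygen = 2.49498 mol. Normalization factor = 12/2.49498 = 4.80966.
Al per 12 O = 0.41546 × 4.80966 = 1.998.

1.998 Al apfu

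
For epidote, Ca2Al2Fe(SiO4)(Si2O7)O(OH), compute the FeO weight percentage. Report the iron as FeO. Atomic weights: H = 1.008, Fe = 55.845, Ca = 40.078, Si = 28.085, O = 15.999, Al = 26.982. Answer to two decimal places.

M(Ca2Al2Fe(SiO4)(Si2O7)O(OH)) = 483.215 g/mol; M(FeO) = 71.844 g/mol.
Moles FeO per formula unit = 1 Fe ÷ 1 = 1.0000.
FeO fraction = (1.0000 × 71.844) / 483.215 = 71.844/483.215 = 0.1487.

14.87 wt%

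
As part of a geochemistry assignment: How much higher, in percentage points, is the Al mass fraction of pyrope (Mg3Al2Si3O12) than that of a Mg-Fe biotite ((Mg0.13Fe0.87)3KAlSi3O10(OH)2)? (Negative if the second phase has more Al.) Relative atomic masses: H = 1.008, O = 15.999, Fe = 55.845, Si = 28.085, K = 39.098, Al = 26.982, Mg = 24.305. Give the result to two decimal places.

Al in Mg3Al2Si3O12: molar mass 403.122 g/mol; 2×26.982 = 53.964 g → 13.39 wt%.
Al in (Mg0.13Fe0.87)3KAlSi3O10(OH)2: molar mass 499.573 g/mol; 1×26.982 = 26.982 g → 5.40 wt%.
Difference = 13.39 − 5.40 = 7.99 percentage points.

7.99 percentage points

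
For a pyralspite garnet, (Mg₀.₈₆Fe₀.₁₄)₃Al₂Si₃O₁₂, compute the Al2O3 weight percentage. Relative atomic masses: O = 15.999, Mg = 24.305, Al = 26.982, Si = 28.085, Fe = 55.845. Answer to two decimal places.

24.49 wt%

Molar mass of (Mg₀.₈₆Fe₀.₁₄)₃Al₂Si₃O₁₂ = 2.58*24.305 + 0.42*55.845 + 2*26.982 + 3*28.085 + 12*15.999 = 416.369 g/mol.
Each formula unit contains 2 Al, equivalent to 2/2 = 1.0000 mol Al2O3.
M(Al2O3) = 2×26.982 + 3×15.999 = 101.961 g/mol.
Mass of Al2O3 per formula unit = 1.0000 × 101.961 = 101.961 g.
Al2O3 wt% = 101.961 / 416.369 × 100 = 24.49%.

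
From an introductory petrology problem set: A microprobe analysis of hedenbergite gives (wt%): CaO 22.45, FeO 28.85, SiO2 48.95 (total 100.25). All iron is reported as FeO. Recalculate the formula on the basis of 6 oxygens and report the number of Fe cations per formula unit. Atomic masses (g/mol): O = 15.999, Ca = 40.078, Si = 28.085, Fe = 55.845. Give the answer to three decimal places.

CaO (M=56.077): mol = 0.40034; Ca = 0.40034, O = 0.40034.
FeO (M=71.844): mol = 0.40156; Fe = 0.40156, O = 0.40156.
SiO2 (M=60.083): mol = 0.81471; Si = 0.81471, O = 1.62942.
ΣO = 2.43132; factor = 6/ΣO = 2.46780.
Fe apfu = 0.40156 × 2.46780 = 0.991.

0.991 Fe apfu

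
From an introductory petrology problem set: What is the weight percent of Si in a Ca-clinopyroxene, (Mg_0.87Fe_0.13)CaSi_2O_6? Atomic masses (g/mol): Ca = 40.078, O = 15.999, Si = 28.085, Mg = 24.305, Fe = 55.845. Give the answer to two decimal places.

Formula mass = 0.87×24.305 + 0.13×55.845 + 1×40.078 + 2×28.085 + 6×15.999 = 220.647 g/mol, of which 56.170 g is Si.
So Si makes up 56.170/220.647 = 0.2546 of the mass, i.e. 25.46%.

25.46 mass %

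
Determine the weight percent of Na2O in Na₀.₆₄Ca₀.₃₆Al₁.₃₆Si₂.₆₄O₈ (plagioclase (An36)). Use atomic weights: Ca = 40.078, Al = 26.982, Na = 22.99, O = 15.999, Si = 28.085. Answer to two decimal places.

Molar mass of Na₀.₆₄Ca₀.₃₆Al₁.₃₆Si₂.₆₄O₈ = 0.64×22.99 + 0.36×40.078 + 1.36×26.982 + 2.64×28.085 + 8×15.999 = 267.974 g/mol.
Each formula unit contains 0.64 Na, equivalent to 0.64/2 = 0.3200 mol Na2O.
M(Na2O) = 2×22.99 + 1×15.999 = 61.979 g/mol.
Mass of Na2O per formula unit = 0.3200 × 61.979 = 19.833 g.
Na2O wt% = 19.833 / 267.974 × 100 = 7.40%.

7.40 wt%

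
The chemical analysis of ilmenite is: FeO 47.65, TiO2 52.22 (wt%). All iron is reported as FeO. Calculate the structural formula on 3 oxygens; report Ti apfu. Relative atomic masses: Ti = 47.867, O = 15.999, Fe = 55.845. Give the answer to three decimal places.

0.995 Ti apfu

FeO (M=71.844): mol = 0.66324; Fe = 0.66324, O = 0.66324.
TiO2 (M=79.865): mol = 0.65385; Ti = 0.65385, O = 1.30770.
ΣO = 1.97094; factor = 3/ΣO = 1.52212.
Ti apfu = 0.65385 × 1.52212 = 0.995.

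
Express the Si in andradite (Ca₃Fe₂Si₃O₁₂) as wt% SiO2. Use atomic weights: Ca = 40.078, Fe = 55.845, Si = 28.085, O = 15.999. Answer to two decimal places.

M(Ca₃Fe₂Si₃O₁₂) = 508.167 g/mol; M(SiO2) = 60.083 g/mol.
Moles SiO2 per formula unit = 3 Si ÷ 1 = 3.0000.
SiO2 fraction = (3.0000 × 60.083) / 508.167 = 180.249/508.167 = 0.3547.

35.47 wt%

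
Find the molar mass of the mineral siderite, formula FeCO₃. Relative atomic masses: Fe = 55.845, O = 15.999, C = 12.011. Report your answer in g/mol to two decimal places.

115.85 g/mol

M = 1*55.845 + 1*12.011 + 3*15.999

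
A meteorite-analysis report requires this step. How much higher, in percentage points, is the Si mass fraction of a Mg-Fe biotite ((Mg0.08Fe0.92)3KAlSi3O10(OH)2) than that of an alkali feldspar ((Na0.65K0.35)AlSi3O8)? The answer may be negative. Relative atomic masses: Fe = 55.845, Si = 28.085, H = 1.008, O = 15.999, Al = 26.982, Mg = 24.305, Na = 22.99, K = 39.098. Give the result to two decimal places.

-14.75 percentage points

Si in (Mg0.08Fe0.92)3KAlSi3O10(OH)2: molar mass 504.304 g/mol; 3×28.085 = 84.255 g → 16.71 wt%.
Si in (Na0.65K0.35)AlSi3O8: molar mass 267.857 g/mol; 3×28.085 = 84.255 g → 31.46 wt%.
Difference = 16.71 − 31.46 = -14.75 percentage points.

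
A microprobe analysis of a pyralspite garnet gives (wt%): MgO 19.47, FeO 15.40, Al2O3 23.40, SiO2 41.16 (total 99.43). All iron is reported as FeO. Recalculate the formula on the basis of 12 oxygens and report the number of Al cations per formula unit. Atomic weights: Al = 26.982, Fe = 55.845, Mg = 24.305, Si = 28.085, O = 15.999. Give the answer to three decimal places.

1.999 Al apfu

MgO (M=40.304): mol = 0.48308; Mg = 0.48308, O = 0.48308.
FeO (M=71.844): mol = 0.21435; Fe = 0.21435, O = 0.21435.
Al2O3 (M=101.961): mol = 0.22950; Al = 0.45900, O = 0.68850.
SiO2 (M=60.083): mol = 0.68505; Si = 0.68505, O = 1.37010.
ΣO = 2.75603; factor = 12/ΣO = 4.35409.
Al apfu = 0.45900 × 4.35409 = 1.999.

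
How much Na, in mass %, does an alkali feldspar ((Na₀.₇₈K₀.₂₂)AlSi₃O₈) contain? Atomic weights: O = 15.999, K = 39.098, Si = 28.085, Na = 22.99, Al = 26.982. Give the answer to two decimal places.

M((Na₀.₇₈K₀.₂₂)AlSi₃O₈) = 265.763 g/mol.
Na contributes 0.78 × 22.99 = 17.932 g per mole.
17.932/265.763 = 0.0675 → 6.75%.

6.75 mass %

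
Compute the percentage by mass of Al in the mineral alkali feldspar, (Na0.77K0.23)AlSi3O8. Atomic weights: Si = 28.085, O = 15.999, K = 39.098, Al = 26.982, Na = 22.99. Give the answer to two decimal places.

Formula mass = 0.77·22.99 + 0.23·39.098 + 1·26.982 + 3·28.085 + 8·15.999 = 265.924 g/mol, of which 26.982 g is Al.
So Al makes up 26.982/265.924 = 0.1015 of the mass, i.e. 10.15%.

10.15 wt%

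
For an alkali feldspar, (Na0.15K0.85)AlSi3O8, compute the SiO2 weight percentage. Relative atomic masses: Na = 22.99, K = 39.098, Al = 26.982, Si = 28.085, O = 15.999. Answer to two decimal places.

65.33 wt%

Molar mass of (Na0.15K0.85)AlSi3O8 = 0.15×22.99 + 0.85×39.098 + 1×26.982 + 3×28.085 + 8×15.999 = 275.911 g/mol.
Each formula unit contains 3 Si, equivalent to 3/1 = 3.0000 mol SiO2.
M(SiO2) = 1×28.085 + 2×15.999 = 60.083 g/mol.
Mass of SiO2 per formula unit = 3.0000 × 60.083 = 180.249 g.
SiO2 wt% = 180.249 / 275.911 × 100 = 65.33%.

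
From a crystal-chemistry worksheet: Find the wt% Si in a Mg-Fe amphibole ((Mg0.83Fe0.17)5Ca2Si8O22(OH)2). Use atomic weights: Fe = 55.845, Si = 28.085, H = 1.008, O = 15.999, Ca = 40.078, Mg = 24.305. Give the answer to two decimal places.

Molar mass of (Mg0.83Fe0.17)5Ca2Si8O22(OH)2: 4.15·24.305 + 0.85·55.845 + 2·40.078 + 8·28.085 + 24·15.999 + 2·1.008 = 839.162 g/mol.
Mass of Si per formula unit: 8 × 28.085 = 224.680 g.
Weight fraction Si = 224.680 / 839.162 = 0.2677.

26.77 wt%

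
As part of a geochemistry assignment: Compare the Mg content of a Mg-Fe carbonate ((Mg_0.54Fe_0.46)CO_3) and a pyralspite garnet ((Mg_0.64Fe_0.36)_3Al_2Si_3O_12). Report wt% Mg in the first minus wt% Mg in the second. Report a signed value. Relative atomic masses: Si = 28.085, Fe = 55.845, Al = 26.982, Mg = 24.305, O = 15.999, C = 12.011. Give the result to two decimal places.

Mg in (Mg_0.54Fe_0.46)CO_3: molar mass 98.821 g/mol; 0.54×24.305 = 13.125 g → 13.28 wt%.
Mg in (Mg_0.64Fe_0.36)_3Al_2Si_3O_12: molar mass 437.185 g/mol; 1.92×24.305 = 46.666 g → 10.67 wt%.
Difference = 13.28 − 10.67 = 2.61 percentage points.

2.61 percentage points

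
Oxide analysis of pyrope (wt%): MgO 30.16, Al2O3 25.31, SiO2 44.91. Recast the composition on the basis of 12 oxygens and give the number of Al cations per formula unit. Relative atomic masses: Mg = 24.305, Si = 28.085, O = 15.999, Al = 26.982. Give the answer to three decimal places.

1.994 Al apfu

MgO: 30.16/40.304 = 0.74831 mol → 0.74831 mol Mg, 0.74831 mol O.
Al2O3: 25.31/101.961 = 0.24823 mol → 0.49646 mol Al, 0.74469 mol O.
SiO2: 44.91/60.083 = 0.74747 mol → 0.74747 mol Si, 1.49494 mol O.
Total oxygen = 2.98794 mol. Normalization factor = 12/2.98794 = 4.01614.
Al per 12 O = 0.49646 × 4.01614 = 1.994.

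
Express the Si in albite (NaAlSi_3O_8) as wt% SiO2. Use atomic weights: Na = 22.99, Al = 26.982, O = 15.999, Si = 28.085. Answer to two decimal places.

M(NaAlSi_3O_8) = 262.219 g/mol; M(SiO2) = 60.083 g/mol.
Moles SiO2 per formula unit = 3 Si ÷ 1 = 3.0000.
SiO2 fraction = (3.0000 × 60.083) / 262.219 = 180.249/262.219 = 0.6874.

68.74 wt%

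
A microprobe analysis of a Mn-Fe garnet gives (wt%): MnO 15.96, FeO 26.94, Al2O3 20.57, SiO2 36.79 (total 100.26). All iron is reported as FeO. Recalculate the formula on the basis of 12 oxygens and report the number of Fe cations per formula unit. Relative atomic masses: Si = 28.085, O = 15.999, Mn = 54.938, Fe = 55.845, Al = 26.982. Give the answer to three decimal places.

MnO: 15.96/70.937 = 0.22499 mol → 0.22499 mol Mn, 0.22499 mol O.
FeO: 26.94/71.844 = 0.37498 mol → 0.37498 mol Fe, 0.37498 mol O.
Al2O3: 20.57/101.961 = 0.20174 mol → 0.40348 mol Al, 0.60522 mol O.
SiO2: 36.79/60.083 = 0.61232 mol → 0.61232 mol Si, 1.22464 mol O.
Total oxygen = 2.42983 mol. Normalization factor = 12/2.42983 = 4.93862.
Fe per 12 O = 0.37498 × 4.93862 = 1.852.

1.852 Fe apfu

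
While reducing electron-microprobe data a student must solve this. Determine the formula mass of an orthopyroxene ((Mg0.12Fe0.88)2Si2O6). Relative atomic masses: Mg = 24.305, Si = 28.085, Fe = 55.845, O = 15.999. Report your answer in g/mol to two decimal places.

M = 0.24×24.305 + 1.76×55.845 + 2×28.085 + 6×15.999

256.28 g/mol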